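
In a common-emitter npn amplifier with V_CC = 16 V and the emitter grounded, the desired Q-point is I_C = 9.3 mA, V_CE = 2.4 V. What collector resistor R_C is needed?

Collector loop: V_CC = I_C·R_C + V_CE.
R_C = (V_CC − V_CE)/I_C = (16 − 2.4)/9.3 = 1.46 kΩ.

R_C ≈ 1.5 kΩ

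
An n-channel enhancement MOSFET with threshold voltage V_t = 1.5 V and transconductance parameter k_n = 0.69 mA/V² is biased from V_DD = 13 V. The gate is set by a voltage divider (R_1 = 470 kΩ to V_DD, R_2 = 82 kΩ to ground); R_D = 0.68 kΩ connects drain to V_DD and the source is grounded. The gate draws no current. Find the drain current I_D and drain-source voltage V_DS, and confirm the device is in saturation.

V_G = V_DD·R_2/(R_1+R_2) = 13×82/552 = 1.93 V. With the source grounded, V_GS = V_G = 1.93 V.
Assume saturation: I_D = (k_n/2)(V_GS − V_t)² = (0.69/2)×(1.93 − 1.5)² = 0.345×0.431² = 0.0641 mA.
V_DS = V_DD − I_D·R_D = 13 − 0.0641×0.68 = 13 V.
Saturation requires V_DS ≥ V_GS − V_t = 0.431 V; 13 ≥ 0.431 ✓.

I_D ≈ 0.064 mA, V_DS ≈ 13 V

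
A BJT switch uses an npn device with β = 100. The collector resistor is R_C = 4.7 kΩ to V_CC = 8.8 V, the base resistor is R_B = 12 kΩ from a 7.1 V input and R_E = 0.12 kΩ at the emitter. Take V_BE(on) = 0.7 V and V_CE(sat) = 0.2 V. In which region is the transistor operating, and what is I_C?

saturation; I_C ≈ 1.8 mA

Assume active: I_B = (7.1 − 0.7)/(12 + 101×0.12) = 0.265 mA, I_C = β·I_B = 26.5 mA.
Then V_CE = 8.8 − 26.5×4.7 − 26.8×0.12 = -119 V < 0.2 V — the active assumption fails.
Re-solve with V_CE = 0.2 V. KCL at the emitter: V_E/R_E = (V_BB−0.7−V_E)/R_B + (V_CC−0.2−V_E)/R_C, giving V_E = 0.274 V.
I_C = (V_CC − 0.2 − V_E)/R_C = (8.6 − 0.274)/4.7 = 1.77 mA.
Check: I_B = (6.4 − 0.274)/12 = 0.511 mA, and β·I_B = 51.1 mA > I_C, confirming saturation.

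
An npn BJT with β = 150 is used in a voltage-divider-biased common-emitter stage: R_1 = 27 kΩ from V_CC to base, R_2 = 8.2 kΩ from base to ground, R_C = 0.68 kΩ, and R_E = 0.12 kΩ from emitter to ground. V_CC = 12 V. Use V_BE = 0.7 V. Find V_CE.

V_CE ≈ 1.7 V

Thevenize the base divider: V_Th = V_CC·R_2/(R_1+R_2) = 12×8.2/35.2 = 2.8 V, R_Th = R_1‖R_2 = 6.29 kΩ.
Base-emitter loop: V_Th = I_B·R_Th + V_BE + (β+1)I_B·R_E, so I_B = (2.8 − 0.7) / (6.29 + 151×0.12) = 0.0858 mA.
I_C = β·I_B = 150×0.0858 = 12.9 mA, and I_E = (β+1)I_B = 13 mA.
V_CE = V_CC − I_C·R_C − I_E·R_E = 12 − 12.9×0.68 − 13×0.12 = 1.69 V.
V_CE = 1.69 V > 0.2 V confirms active-region operation.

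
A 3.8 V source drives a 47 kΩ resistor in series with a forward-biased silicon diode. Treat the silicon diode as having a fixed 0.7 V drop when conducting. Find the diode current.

I ≈ 0.066 mA

KVL around the loop: 3.8 = V_D + I·R = 0.7 + I × 47 kΩ.
So I = (3.8 − 0.7) / 47 kΩ = 3.1 / 47 = 0.066 mA.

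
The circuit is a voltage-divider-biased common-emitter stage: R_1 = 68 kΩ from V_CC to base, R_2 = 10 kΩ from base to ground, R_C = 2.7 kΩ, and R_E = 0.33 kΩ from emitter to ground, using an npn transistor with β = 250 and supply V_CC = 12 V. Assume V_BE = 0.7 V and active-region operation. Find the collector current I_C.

I_C ≈ 2.3 mA

Thevenize the base divider: V_Th = V_CC·R_2/(R_1+R_2) = 12×10/78 = 1.54 V, R_Th = R_1‖R_2 = 8.72 kΩ.
Base-emitter loop: V_Th = I_B·R_Th + V_BE + (β+1)I_B·R_E, so I_B = (1.54 − 0.7) / (8.72 + 251×0.33) = 0.00916 mA.
I_C = β·I_B = 250×0.00916 = 2.29 mA, and I_E = (β+1)I_B = 2.3 mA.
V_CE = V_CC − I_C·R_C − I_E·R_E = 12 − 2.29×2.7 − 2.3×0.33 = 5.06 V.
V_CE = 5.06 V > 0.2 V confirms active-region operation.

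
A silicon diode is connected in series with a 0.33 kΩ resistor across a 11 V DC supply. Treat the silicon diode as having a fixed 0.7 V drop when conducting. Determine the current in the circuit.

I ≈ 31 mA

KVL around the loop: 11 = V_D + I·R = 0.7 + I × 0.33 kΩ.
So I = (11 − 0.7) / 0.33 kΩ = 10.3 / 0.33 = 31.2 mA.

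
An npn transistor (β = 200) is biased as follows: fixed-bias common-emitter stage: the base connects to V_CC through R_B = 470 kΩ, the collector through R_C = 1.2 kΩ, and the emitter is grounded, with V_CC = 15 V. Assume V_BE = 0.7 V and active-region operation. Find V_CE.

V_CE ≈ 7.7 V

Base loop: V_CC = I_B·R_B + V_BE, so I_B = (15 − 0.7)/470 kΩ = 0.0304 mA.
In the active region I_C = β·I_B = 200 × 0.0304 = 6.09 mA.
Collector loop: V_CE = V_CC − I_C·R_C = 15 − 6.09×1.2 = 7.7 V.
Since V_CE = 7.7 V > V_CE(sat) ≈ 0.2 V, the transistor is in the active region as assumed.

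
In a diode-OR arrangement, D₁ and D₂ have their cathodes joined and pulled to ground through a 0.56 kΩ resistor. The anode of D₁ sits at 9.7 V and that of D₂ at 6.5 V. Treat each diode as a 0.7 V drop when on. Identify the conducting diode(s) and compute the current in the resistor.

Only D₁ conducts; I_R ≈ 16 mA

Assume both conduct. Then node N would need to be at both 9.7−0.7 = 9 V and 6.5−0.7 = 5.8 V, which is impossible.
Assume only D₁ conducts: V_N = 9.7 − 0.7 = 9 V, so I_R = 9/0.56 = 16.1 mA.
Check D₂: its anode-to-cathode voltage is 6.5 − 9 = -2.5 V < 0.7 V, so it is off. The assumption is consistent.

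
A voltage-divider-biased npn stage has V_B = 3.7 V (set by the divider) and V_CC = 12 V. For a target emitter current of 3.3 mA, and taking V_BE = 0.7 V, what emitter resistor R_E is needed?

R_E ≈ 0.91 kΩ

V_E = V_B − V_BE = 3.7 − 0.7 = 3 V.
R_E = V_E / I_E = 3 / 3.3 = 0.909 kΩ.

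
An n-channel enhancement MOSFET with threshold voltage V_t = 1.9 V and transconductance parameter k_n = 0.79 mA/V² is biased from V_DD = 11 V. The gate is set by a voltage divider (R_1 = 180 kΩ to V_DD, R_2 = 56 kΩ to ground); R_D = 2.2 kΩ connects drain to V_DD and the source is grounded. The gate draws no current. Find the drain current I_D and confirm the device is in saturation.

V_G = V_DD·R_2/(R_1+R_2) = 11×56/236 = 2.61 V. With the source grounded, V_GS = V_G = 2.61 V.
Assume saturation: I_D = (k_n/2)(V_GS − V_t)² = (0.79/2)×(2.61 − 1.9)² = 0.395×0.71² = 0.199 mA.
V_DS = V_DD − I_D·R_D = 11 − 0.199×2.2 = 10.6 V.
Saturation requires V_DS ≥ V_GS − V_t = 0.71 V; 10.6 ≥ 0.71 ✓.

I_D ≈ 0.2 mA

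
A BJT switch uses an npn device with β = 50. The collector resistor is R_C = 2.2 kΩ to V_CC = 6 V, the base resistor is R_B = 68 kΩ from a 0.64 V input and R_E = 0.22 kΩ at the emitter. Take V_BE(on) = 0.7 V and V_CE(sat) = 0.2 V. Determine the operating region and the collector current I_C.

V_BB = 0.64 V ≤ V_BE(on) = 0.7 V, so the base-emitter junction is not forward biased.
The transistor is in cutoff: I_B = I_C = 0.

cutoff; I_C ≈ 0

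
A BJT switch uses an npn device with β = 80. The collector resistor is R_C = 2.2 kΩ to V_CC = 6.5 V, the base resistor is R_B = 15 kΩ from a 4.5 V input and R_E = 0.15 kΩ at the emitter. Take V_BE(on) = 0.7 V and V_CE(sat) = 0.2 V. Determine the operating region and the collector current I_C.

saturation; I_C ≈ 2.7 mA

Assume active: I_B = (4.5 − 0.7)/(15 + 81×0.15) = 0.14 mA, I_C = β·I_B = 11.2 mA.
Then V_CE = 6.5 − 11.2×2.2 − 11.3×0.15 = -19.8 V < 0.2 V — the active assumption fails.
Re-solve with V_CE = 0.2 V. KCL at the emitter: V_E/R_E = (V_BB−0.7−V_E)/R_B + (V_CC−0.2−V_E)/R_C, giving V_E = 0.434 V.
I_C = (V_CC − 0.2 − V_E)/R_C = (6.3 − 0.434)/2.2 = 2.67 mA.
Check: I_B = (3.8 − 0.434)/15 = 0.224 mA, and β·I_B = 18 mA > I_C, confirming saturation.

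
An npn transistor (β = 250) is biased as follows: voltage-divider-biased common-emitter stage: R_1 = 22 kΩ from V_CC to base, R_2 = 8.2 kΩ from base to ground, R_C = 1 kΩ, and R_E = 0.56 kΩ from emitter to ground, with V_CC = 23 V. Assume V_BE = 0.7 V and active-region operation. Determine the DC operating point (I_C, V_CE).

Thevenize the base divider: V_Th = V_CC·R_2/(R_1+R_2) = 23×8.2/30.2 = 6.25 V, R_Th = R_1‖R_2 = 5.97 kΩ.
Base-emitter loop: V_Th = I_B·R_Th + V_BE + (β+1)I_B·R_E, so I_B = (6.25 − 0.7) / (5.97 + 251×0.56) = 0.0378 mA.
I_C = β·I_B = 250×0.0378 = 9.46 mA, and I_E = (β+1)I_B = 9.5 mA.
V_CE = V_CC − I_C·R_C − I_E·R_E = 23 − 9.46×1 − 9.5×0.56 = 8.22 V.
V_CE = 8.22 V > 0.2 V confirms active-region operation.

I_C ≈ 9.5 mA, V_CE ≈ 8.2 V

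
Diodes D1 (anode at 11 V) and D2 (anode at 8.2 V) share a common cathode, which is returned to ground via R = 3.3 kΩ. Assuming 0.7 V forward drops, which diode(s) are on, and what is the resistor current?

Only D1 conducts; I_R ≈ 3.1 mA

Assume both conduct. Then node N would need to be at both 11−0.7 = 10.3 V and 8.2−0.7 = 7.5 V, which is impossible.
Assume only D1 conducts: V_N = 11 − 0.7 = 10.3 V, so I_R = 10.3/3.3 = 3.12 mA.
Check D2: its anode-to-cathode voltage is 8.2 − 10.3 = -2.1 V < 0.7 V, so it is off. The assumption is consistent.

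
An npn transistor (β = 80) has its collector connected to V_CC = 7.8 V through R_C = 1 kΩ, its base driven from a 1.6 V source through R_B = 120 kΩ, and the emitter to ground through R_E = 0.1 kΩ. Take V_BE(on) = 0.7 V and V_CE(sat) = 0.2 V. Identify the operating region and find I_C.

active; I_C ≈ 0.56 mA

Assume active. Base-emitter loop: I_B = (V_BB − V_BE)/(R_B + (β+1)R_E) = (1.6 − 0.7)/(120 + 81×0.1) = 0.00703 mA.
I_C = β·I_B = 80×0.00703 = 0.562 mA.
V_CE = V_CC − I_C·R_C − I_E·R_E = 7.8 − 0.562×1 − 0.569×0.1 = 7.18 V > V_CE(sat), so the active-region assumption holds.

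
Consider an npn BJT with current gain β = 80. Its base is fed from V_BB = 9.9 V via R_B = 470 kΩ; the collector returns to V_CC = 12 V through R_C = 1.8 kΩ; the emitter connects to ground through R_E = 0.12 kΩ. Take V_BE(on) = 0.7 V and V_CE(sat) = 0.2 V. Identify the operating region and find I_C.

active; I_C ≈ 1.5 mA

Assume active. Base-emitter loop: I_B = (V_BB − V_BE)/(R_B + (β+1)R_E) = (9.9 − 0.7)/(470 + 81×0.12) = 0.0192 mA.
I_C = β·I_B = 80×0.0192 = 1.53 mA.
V_CE = V_CC − I_C·R_C − I_E·R_E = 12 − 1.53×1.8 − 1.55×0.12 = 9.05 V > V_CE(sat), so the active-region assumption holds.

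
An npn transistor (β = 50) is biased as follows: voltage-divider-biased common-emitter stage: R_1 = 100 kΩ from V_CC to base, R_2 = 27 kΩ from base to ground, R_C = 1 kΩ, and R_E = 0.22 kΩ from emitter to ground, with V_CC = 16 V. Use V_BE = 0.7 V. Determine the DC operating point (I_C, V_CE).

Thevenize the base divider: V_Th = V_CC·R_2/(R_1+R_2) = 16×27/127 = 3.4 V, R_Th = R_1‖R_2 = 21.3 kΩ.
Base-emitter loop: V_Th = I_B·R_Th + V_BE + (β+1)I_B·R_E, so I_B = (3.4 − 0.7) / (21.3 + 51×0.22) = 0.0832 mA.
I_C = β·I_B = 50×0.0832 = 4.16 mA, and I_E = (β+1)I_B = 4.24 mA.
V_CE = V_CC − I_C·R_C − I_E·R_E = 16 − 4.16×1 − 4.24×0.22 = 10.9 V.
V_CE = 10.9 V > 0.2 V confirms active-region operation.

I_C ≈ 4.2 mA, V_CE ≈ 11 V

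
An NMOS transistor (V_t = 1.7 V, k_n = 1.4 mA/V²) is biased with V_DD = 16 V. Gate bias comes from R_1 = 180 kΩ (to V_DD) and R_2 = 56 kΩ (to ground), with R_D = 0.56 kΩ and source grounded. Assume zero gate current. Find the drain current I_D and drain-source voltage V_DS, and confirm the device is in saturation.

I_D ≈ 3.1 mA, V_DS ≈ 14 V

V_G = V_DD·R_2/(R_1+R_2) = 16×56/236 = 3.8 V. With the source grounded, V_GS = V_G = 3.8 V.
Assume saturation: I_D = (k_n/2)(V_GS − V_t)² = (1.4/2)×(3.8 − 1.7)² = 0.7×2.1² = 3.08 mA.
V_DS = V_DD − I_D·R_D = 16 − 3.08×0.56 = 14.3 V.
Saturation requires V_DS ≥ V_GS − V_t = 2.1 V; 14.3 ≥ 2.1 ✓.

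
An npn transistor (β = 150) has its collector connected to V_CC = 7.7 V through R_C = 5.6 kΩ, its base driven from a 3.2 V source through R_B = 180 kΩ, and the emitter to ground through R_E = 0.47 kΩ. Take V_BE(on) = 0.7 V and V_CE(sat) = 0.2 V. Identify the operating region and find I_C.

Assume active: I_B = (3.2 − 0.7)/(180 + 151×0.47) = 0.00996 mA, I_C = β·I_B = 1.49 mA.
Then V_CE = 7.7 − 1.49×5.6 − 1.5×0.47 = -1.37 V < 0.2 V — the active assumption fails.
Re-solve with V_CE = 0.2 V. KCL at the emitter: V_E/R_E = (V_BB−0.7−V_E)/R_B + (V_CC−0.2−V_E)/R_C, giving V_E = 0.585 V.
I_C = (V_CC − 0.2 − V_E)/R_C = (7.5 − 0.585)/5.6 = 1.23 mA.
Check: I_B = (2.5 − 0.585)/180 = 0.0106 mA, and β·I_B = 1.6 mA > I_C, confirming saturation.

saturation; I_C ≈ 1.2 mA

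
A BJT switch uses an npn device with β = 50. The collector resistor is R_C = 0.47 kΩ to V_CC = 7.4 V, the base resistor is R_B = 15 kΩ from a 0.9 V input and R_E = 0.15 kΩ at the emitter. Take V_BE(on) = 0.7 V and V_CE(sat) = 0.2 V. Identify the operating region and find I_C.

Assume active. Base-emitter loop: I_B = (V_BB − V_BE)/(R_B + (β+1)R_E) = (0.9 − 0.7)/(15 + 51×0.15) = 0.00883 mA.
I_C = β·I_B = 50×0.00883 = 0.442 mA.
V_CE = V_CC − I_C·R_C − I_E·R_E = 7.4 − 0.442×0.47 − 0.45×0.15 = 7.12 V > V_CE(sat), so the active-region assumption holds.

active; I_C ≈ 0.44 mA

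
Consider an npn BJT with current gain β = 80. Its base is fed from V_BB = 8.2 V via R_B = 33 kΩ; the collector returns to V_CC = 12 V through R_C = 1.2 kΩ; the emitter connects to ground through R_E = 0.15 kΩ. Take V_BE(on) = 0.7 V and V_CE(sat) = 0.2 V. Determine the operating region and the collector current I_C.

Assume active: I_B = (8.2 − 0.7)/(33 + 81×0.15) = 0.166 mA, I_C = β·I_B = 13.3 mA.
Then V_CE = 12 − 13.3×1.2 − 13.5×0.15 = -5.97 V < 0.2 V — the active assumption fails.
Re-solve with V_CE = 0.2 V. KCL at the emitter: V_E/R_E = (V_BB−0.7−V_E)/R_B + (V_CC−0.2−V_E)/R_C, giving V_E = 1.34 V.
I_C = (V_CC − 0.2 − V_E)/R_C = (11.8 − 1.34)/1.2 = 8.72 mA.
Check: I_B = (7.5 − 1.34)/33 = 0.187 mA, and β·I_B = 14.9 mA > I_C, confirming saturation.

saturation; I_C ≈ 8.7 mA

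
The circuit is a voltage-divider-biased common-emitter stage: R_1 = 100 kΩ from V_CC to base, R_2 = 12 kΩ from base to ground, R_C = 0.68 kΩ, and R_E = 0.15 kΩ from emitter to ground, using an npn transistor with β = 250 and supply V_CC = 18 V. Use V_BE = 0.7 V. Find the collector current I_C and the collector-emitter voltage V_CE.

Thevenize the base divider: V_Th = V_CC·R_2/(R_1+R_2) = 18×12/112 = 1.93 V, R_Th = R_1‖R_2 = 10.7 kΩ.
Base-emitter loop: V_Th = I_B·R_Th + V_BE + (β+1)I_B·R_E, so I_B = (1.93 − 0.7) / (10.7 + 251×0.15) = 0.0254 mA.
I_C = β·I_B = 250×0.0254 = 6.35 mA, and I_E = (β+1)I_B = 6.38 mA.
V_CE = V_CC − I_C·R_C − I_E·R_E = 18 − 6.35×0.68 − 6.38×0.15 = 12.7 V.
V_CE = 12.7 V > 0.2 V confirms active-region operation.

I_C ≈ 6.4 mA, V_CE ≈ 13 V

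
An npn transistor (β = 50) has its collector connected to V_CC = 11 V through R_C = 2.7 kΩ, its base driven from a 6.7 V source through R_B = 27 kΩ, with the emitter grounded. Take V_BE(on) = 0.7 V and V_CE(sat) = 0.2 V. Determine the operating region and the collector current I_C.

Assume active: I_B = (6.7 − 0.7)/27 = 0.222 mA, giving I_C = β·I_B = 11.1 mA.
But then V_CE = 11 − 11.1×2.7 = -19 V < V_CE(sat) = 0.2 V — impossible in the active region.
So the transistor is saturated. With V_CE = 0.2 V, I_C = (V_CC − 0.2)/R_C = 10.8/2.7 = 4 mA.
Check: β·I_B = 11.1 mA > I_C = 4 mA, confirming saturation.

saturation; I_C ≈ 4 mA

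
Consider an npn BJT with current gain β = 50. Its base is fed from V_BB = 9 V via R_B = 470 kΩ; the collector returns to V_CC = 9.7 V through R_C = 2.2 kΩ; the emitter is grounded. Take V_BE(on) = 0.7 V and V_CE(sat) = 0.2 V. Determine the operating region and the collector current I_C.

active; I_C ≈ 0.88 mA

Assume active. Base-emitter loop: I_B = (V_BB − V_BE)/R_B = (9 − 0.7)/470 = 0.0177 mA.
I_C = β·I_B = 50×0.0177 = 0.883 mA.
V_CE = V_CC − I_C·R_C = 9.7 − 0.883×2.2 = 7.76 V > V_CE(sat), so the active-region assumption holds.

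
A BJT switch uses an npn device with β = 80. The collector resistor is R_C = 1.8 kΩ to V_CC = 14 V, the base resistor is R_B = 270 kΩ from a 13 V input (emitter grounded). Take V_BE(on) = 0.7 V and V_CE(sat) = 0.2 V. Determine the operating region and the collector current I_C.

active; I_C ≈ 3.6 mA

Assume active. Base-emitter loop: I_B = (V_BB − V_BE)/R_B = (13 − 0.7)/270 = 0.0456 mA.
I_C = β·I_B = 80×0.0456 = 3.64 mA.
V_CE = V_CC − I_C·R_C = 14 − 3.64×1.8 = 7.44 V > V_CE(sat), so the active-region assumption holds.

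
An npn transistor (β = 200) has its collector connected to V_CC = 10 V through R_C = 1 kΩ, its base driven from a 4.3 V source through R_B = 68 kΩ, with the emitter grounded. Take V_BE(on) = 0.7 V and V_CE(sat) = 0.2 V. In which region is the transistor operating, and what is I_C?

saturation; I_C ≈ 9.8 mA

Assume active: I_B = (4.3 − 0.7)/68 = 0.0529 mA, giving I_C = β·I_B = 10.6 mA.
But then V_CE = 10 − 10.6×1 = -0.588 V < V_CE(sat) = 0.2 V — impossible in the active region.
So the transistor is saturated. With V_CE = 0.2 V, I_C = (V_CC − 0.2)/R_C = 9.8/1 = 9.8 mA.
Check: β·I_B = 10.6 mA > I_C = 9.8 mA, confirming saturation.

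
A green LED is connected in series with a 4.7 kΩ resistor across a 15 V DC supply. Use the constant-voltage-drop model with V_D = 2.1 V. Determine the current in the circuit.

KVL around the loop: 15 = V_D + I·R = 2.1 + I × 4.7 kΩ.
So I = (15 − 2.1) / 4.7 kΩ = 12.9 / 4.7 = 2.74 mA.

I ≈ 2.7 mA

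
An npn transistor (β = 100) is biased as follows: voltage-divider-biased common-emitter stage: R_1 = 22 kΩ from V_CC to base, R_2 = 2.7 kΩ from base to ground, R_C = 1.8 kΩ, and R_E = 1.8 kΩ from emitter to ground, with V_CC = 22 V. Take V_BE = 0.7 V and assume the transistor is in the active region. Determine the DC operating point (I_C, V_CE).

I_C ≈ 0.93 mA, V_CE ≈ 19 V

Thevenize the base divider: V_Th = V_CC·R_2/(R_1+R_2) = 22×2.7/24.7 = 2.4 V, R_Th = R_1‖R_2 = 2.4 kΩ.
Base-emitter loop: V_Th = I_B·R_Th + V_BE + (β+1)I_B·R_E, so I_B = (2.4 − 0.7) / (2.4 + 101×1.8) = 0.00926 mA.
I_C = β·I_B = 100×0.00926 = 0.926 mA, and I_E = (β+1)I_B = 0.935 mA.
V_CE = V_CC − I_C·R_C − I_E·R_E = 22 − 0.926×1.8 − 0.935×1.8 = 18.7 V.
V_CE = 18.7 V > 0.2 V confirms active-region operation.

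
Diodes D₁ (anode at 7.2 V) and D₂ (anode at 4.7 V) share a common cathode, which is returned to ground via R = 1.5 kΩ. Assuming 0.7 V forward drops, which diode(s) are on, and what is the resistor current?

Assume both conduct. Then node N would need to be at both 7.2−0.7 = 6.5 V and 4.7−0.7 = 4 V, which is impossible.
Assume only D₁ conducts: V_N = 7.2 − 0.7 = 6.5 V, so I_R = 6.5/1.5 = 4.33 mA.
Check D₂: its anode-to-cathode voltage is 4.7 − 6.5 = -1.8 V < 0.7 V, so it is off. The assumption is consistent.

Only D₁ conducts; I_R ≈ 4.3 mA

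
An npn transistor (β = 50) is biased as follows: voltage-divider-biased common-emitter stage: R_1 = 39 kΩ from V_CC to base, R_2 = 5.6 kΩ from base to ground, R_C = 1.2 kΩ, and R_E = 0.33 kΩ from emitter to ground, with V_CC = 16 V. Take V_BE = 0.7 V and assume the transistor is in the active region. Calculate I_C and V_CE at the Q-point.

Thevenize the base divider: V_Th = V_CC·R_2/(R_1+R_2) = 16×5.6/44.6 = 2.01 V, R_Th = R_1‖R_2 = 4.9 kΩ.
Base-emitter loop: V_Th = I_B·R_Th + V_BE + (β+1)I_B·R_E, so I_B = (2.01 − 0.7) / (4.9 + 51×0.33) = 0.0602 mA.
I_C = β·I_B = 50×0.0602 = 3.01 mA, and I_E = (β+1)I_B = 3.07 mA.
V_CE = V_CC − I_C·R_C − I_E·R_E = 16 − 3.01×1.2 − 3.07×0.33 = 11.4 V.
V_CE = 11.4 V > 0.2 V confirms active-region operation.

I_C ≈ 3 mA, V_CE ≈ 11 V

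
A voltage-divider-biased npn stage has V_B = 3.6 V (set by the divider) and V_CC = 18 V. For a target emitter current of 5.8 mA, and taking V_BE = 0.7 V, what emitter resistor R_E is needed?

V_E = V_B − V_BE = 3.6 − 0.7 = 2.9 V.
R_E = V_E / I_E = 2.9 / 5.8 = 0.5 kΩ.

R_E ≈ 0.5 kΩ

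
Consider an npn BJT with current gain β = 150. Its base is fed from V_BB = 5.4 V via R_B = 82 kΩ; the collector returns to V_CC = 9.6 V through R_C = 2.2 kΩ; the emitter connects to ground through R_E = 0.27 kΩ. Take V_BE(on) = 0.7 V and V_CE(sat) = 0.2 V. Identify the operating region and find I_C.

Assume active: I_B = (5.4 − 0.7)/(82 + 151×0.27) = 0.0383 mA, I_C = β·I_B = 5.74 mA.
Then V_CE = 9.6 − 5.74×2.2 − 5.78×0.27 = -4.59 V < 0.2 V — the active assumption fails.
Re-solve with V_CE = 0.2 V. KCL at the emitter: V_E/R_E = (V_BB−0.7−V_E)/R_B + (V_CC−0.2−V_E)/R_C, giving V_E = 1.04 V.
I_C = (V_CC − 0.2 − V_E)/R_C = (9.4 − 1.04)/2.2 = 3.8 mA.
Check: I_B = (4.7 − 1.04)/82 = 0.0447 mA, and β·I_B = 6.7 mA > I_C, confirming saturation.

saturation; I_C ≈ 3.8 mA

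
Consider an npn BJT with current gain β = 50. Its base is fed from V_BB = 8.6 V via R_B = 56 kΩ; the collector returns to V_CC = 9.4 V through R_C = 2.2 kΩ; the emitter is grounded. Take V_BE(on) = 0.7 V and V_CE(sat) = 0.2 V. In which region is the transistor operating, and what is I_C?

saturation; I_C ≈ 4.2 mA

Assume active: I_B = (8.6 − 0.7)/56 = 0.141 mA, giving I_C = β·I_B = 7.05 mA.
But then V_CE = 9.4 − 7.05×2.2 = -6.12 V < V_CE(sat) = 0.2 V — impossible in the active region.
So the transistor is saturated. With V_CE = 0.2 V, I_C = (V_CC − 0.2)/R_C = 9.2/2.2 = 4.18 mA.
Check: β·I_B = 7.05 mA > I_C = 4.18 mA, confirming saturation.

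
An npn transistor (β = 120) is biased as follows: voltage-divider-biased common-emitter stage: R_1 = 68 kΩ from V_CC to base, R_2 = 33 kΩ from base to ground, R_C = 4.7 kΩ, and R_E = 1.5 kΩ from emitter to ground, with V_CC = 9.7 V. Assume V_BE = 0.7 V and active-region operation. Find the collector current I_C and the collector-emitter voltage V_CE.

Thevenize the base divider: V_Th = V_CC·R_2/(R_1+R_2) = 9.7×33/101 = 3.17 V, R_Th = R_1‖R_2 = 22.2 kΩ.
Base-emitter loop: V_Th = I_B·R_Th + V_BE + (β+1)I_B·R_E, so I_B = (3.17 − 0.7) / (22.2 + 121×1.5) = 0.0121 mA.
I_C = β·I_B = 120×0.0121 = 1.45 mA, and I_E = (β+1)I_B = 1.47 mA.
V_CE = V_CC − I_C·R_C − I_E·R_E = 9.7 − 1.45×4.7 − 1.47×1.5 = 0.664 V.
V_CE = 0.664 V > 0.2 V confirms active-region operation.

I_C ≈ 1.5 mA, V_CE ≈ 0.66 V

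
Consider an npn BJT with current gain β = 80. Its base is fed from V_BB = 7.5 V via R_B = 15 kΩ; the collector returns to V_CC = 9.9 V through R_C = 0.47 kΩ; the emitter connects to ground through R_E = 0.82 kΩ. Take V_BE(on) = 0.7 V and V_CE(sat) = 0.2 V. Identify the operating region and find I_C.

active; I_C ≈ 6.7 mA

Assume active. Base-emitter loop: I_B = (V_BB − V_BE)/(R_B + (β+1)R_E) = (7.5 − 0.7)/(15 + 81×0.82) = 0.0835 mA.
I_C = β·I_B = 80×0.0835 = 6.68 mA.
V_CE = V_CC − I_C·R_C − I_E·R_E = 9.9 − 6.68×0.47 − 6.76×0.82 = 1.21 V > V_CE(sat), so the active-region assumption holds.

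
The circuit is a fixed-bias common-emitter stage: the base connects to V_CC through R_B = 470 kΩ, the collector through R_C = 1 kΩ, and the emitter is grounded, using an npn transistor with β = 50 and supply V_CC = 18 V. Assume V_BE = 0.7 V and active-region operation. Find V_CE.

Base loop: V_CC = I_B·R_B + V_BE, so I_B = (18 − 0.7)/470 kΩ = 0.0368 mA.
In the active region I_C = β·I_B = 50 × 0.0368 = 1.84 mA.
Collector loop: V_CE = V_CC − I_C·R_C = 18 − 1.84×1 = 16.2 V.
Since V_CE = 16.2 V > V_CE(sat) ≈ 0.2 V, the transistor is in the active region as assumed.

V_CE ≈ 16 V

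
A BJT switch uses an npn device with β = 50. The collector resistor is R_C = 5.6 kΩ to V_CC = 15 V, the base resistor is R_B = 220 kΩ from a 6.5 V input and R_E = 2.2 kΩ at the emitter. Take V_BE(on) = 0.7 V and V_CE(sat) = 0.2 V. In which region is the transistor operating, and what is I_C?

active; I_C ≈ 0.87 mA

Assume active. Base-emitter loop: I_B = (V_BB − V_BE)/(R_B + (β+1)R_E) = (6.5 − 0.7)/(220 + 51×2.2) = 0.0175 mA.
I_C = β·I_B = 50×0.0175 = 0.873 mA.
V_CE = V_CC − I_C·R_C − I_E·R_E = 15 − 0.873×5.6 − 0.89×2.2 = 8.15 V > V_CE(sat), so the active-region assumption holds.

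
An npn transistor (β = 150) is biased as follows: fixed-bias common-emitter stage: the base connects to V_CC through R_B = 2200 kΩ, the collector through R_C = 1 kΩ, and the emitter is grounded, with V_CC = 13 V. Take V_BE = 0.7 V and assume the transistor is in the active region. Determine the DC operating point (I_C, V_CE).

I_C ≈ 0.84 mA, V_CE ≈ 12 V

Base loop: V_CC = I_B·R_B + V_BE, so I_B = (13 − 0.7)/2200 kΩ = 0.00559 mA.
In the active region I_C = β·I_B = 150 × 0.00559 = 0.839 mA.
Collector loop: V_CE = V_CC − I_C·R_C = 13 − 0.839×1 = 12.2 V.
Since V_CE = 12.2 V > V_CE(sat) ≈ 0.2 V, the transistor is in the active region as assumed.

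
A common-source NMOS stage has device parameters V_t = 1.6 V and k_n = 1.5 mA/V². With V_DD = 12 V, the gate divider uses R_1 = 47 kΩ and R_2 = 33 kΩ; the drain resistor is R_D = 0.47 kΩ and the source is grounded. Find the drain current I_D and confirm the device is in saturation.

V_G = V_DD·R_2/(R_1+R_2) = 12×33/80 = 4.95 V. With the source grounded, V_GS = V_G = 4.95 V.
Assume saturation: I_D = (k_n/2)(V_GS − V_t)² = (1.5/2)×(4.95 − 1.6)² = 0.75×3.35² = 8.42 mA.
V_DS = V_DD − I_D·R_D = 12 − 8.42×0.47 = 8.04 V.
Saturation requires V_DS ≥ V_GS − V_t = 3.35 V; 8.04 ≥ 3.35 ✓.

I_D ≈ 8.4 mA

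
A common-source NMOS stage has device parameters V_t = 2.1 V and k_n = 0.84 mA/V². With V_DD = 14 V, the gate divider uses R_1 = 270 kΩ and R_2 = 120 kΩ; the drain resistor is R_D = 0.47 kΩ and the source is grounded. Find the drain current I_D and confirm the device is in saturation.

V_G = V_DD·R_2/(R_1+R_2) = 14×120/390 = 4.31 V. With the source grounded, V_GS = V_G = 4.31 V.
Assume saturation: I_D = (k_n/2)(V_GS − V_t)² = (0.84/2)×(4.31 − 2.1)² = 0.42×2.21² = 2.05 mA.
V_DS = V_DD − I_D·R_D = 14 − 2.05×0.47 = 13 V.
Saturation requires V_DS ≥ V_GS − V_t = 2.21 V; 13 ≥ 2.21 ✓.

I_D ≈ 2 mA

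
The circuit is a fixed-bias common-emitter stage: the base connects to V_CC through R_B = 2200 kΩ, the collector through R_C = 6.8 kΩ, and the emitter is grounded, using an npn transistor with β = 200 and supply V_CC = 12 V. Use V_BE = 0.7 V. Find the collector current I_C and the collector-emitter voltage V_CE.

I_C ≈ 1 mA, V_CE ≈ 5 V

Base loop: V_CC = I_B·R_B + V_BE, so I_B = (12 − 0.7)/2200 kΩ = 0.00514 mA.
In the active region I_C = β·I_B = 200 × 0.00514 = 1.03 mA.
Collector loop: V_CE = V_CC − I_C·R_C = 12 − 1.03×6.8 = 5.01 V.
Since V_CE = 5.01 V > V_CE(sat) ≈ 0.2 V, the transistor is in the active region as assumed.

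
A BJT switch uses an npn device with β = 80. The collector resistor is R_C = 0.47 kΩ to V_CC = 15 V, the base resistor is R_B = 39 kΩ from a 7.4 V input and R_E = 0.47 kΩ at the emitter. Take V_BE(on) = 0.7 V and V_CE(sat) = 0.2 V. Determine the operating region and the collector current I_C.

active; I_C ≈ 7 mA

Assume active. Base-emitter loop: I_B = (V_BB − V_BE)/(R_B + (β+1)R_E) = (7.4 − 0.7)/(39 + 81×0.47) = 0.0869 mA.
I_C = β·I_B = 80×0.0869 = 6.95 mA.
V_CE = V_CC − I_C·R_C − I_E·R_E = 15 − 6.95×0.47 − 7.04×0.47 = 8.42 V > V_CE(sat), so the active-region assumption holds.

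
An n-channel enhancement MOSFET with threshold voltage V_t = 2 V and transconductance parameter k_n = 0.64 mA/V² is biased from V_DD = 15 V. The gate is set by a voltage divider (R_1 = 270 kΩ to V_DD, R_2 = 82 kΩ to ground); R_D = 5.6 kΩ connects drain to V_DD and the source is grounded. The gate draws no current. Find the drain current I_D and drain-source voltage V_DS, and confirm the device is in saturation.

I_D ≈ 0.71 mA, V_DS ≈ 11 V

V_G = V_DD·R_2/(R_1+R_2) = 15×82/352 = 3.49 V. With the source grounded, V_GS = V_G = 3.49 V.
Assume saturation: I_D = (k_n/2)(V_GS − V_t)² = (0.64/2)×(3.49 − 2)² = 0.32×1.49² = 0.715 mA.
V_DS = V_DD − I_D·R_D = 15 − 0.715×5.6 = 11 V.
Saturation requires V_DS ≥ V_GS − V_t = 1.49 V; 11 ≥ 1.49 ✓.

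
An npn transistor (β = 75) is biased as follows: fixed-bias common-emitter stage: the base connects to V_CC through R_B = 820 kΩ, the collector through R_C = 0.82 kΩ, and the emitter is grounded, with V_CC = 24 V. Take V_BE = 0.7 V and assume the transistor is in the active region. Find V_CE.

Base loop: V_CC = I_B·R_B + V_BE, so I_B = (24 − 0.7)/820 kΩ = 0.0284 mA.
In the active region I_C = β·I_B = 75 × 0.0284 = 2.13 mA.
Collector loop: V_CE = V_CC − I_C·R_C = 24 − 2.13×0.82 = 22.3 V.
Since V_CE = 22.3 V > V_CE(sat) ≈ 0.2 V, the transistor is in the active region as assumed.

V_CE ≈ 22 V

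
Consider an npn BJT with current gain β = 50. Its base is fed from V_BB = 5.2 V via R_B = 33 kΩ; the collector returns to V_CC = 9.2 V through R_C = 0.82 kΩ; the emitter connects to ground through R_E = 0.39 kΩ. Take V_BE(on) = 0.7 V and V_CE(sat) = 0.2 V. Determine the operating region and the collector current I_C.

Assume active. Base-emitter loop: I_B = (V_BB − V_BE)/(R_B + (β+1)R_E) = (5.2 − 0.7)/(33 + 51×0.39) = 0.0851 mA.
I_C = β·I_B = 50×0.0851 = 4.25 mA.
V_CE = V_CC − I_C·R_C − I_E·R_E = 9.2 − 4.25×0.82 − 4.34×0.39 = 4.02 V > V_CE(sat), so the active-region assumption holds.

active; I_C ≈ 4.3 mA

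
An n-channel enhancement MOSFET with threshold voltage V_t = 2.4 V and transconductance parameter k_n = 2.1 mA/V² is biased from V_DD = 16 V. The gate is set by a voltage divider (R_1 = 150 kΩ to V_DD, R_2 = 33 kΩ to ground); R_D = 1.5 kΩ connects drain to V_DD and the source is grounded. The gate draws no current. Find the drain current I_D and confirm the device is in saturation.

V_G = V_DD·R_2/(R_1+R_2) = 16×33/183 = 2.89 V. With the source grounded, V_GS = V_G = 2.89 V.
Assume saturation: I_D = (k_n/2)(V_GS − V_t)² = (2.1/2)×(2.89 − 2.4)² = 1.05×0.485² = 0.247 mA.
V_DS = V_DD − I_D·R_D = 16 − 0.247×1.5 = 15.6 V.
Saturation requires V_DS ≥ V_GS − V_t = 0.485 V; 15.6 ≥ 0.485 ✓.

I_D ≈ 0.25 mA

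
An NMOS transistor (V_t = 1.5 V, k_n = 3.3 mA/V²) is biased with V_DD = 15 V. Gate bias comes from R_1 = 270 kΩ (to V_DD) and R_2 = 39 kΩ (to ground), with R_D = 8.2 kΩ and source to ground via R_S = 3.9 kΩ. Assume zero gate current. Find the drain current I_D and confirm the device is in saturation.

I_D ≈ 0.054 mA

V_G = V_DD·R_2/(R_1+R_2) = 15×39/309 = 1.89 V.
Assume saturation: I_D = (k_n/2)(V_GS − V_t)² with V_GS = V_G − I_D·R_S = 1.89 − 3.9·I_D.
Substituting gives 25.1·I_D² − 6.06·I_D + 0.255 = 0, with roots I_D = 0.0543 or 0.187 mA.
The root I_D = 0.187 mA gives V_GS = 1.16 V ≤ V_t, so take I_D = 0.0543 mA.
Then V_GS = 1.68 V and V_DS = V_DD − I_D(R_D+R_S) = 15 − 0.0543×12.1 = 14.3 V.
Saturation requires V_DS ≥ V_GS − V_t = 0.181 V; 14.3 ≥ 0.181 ✓.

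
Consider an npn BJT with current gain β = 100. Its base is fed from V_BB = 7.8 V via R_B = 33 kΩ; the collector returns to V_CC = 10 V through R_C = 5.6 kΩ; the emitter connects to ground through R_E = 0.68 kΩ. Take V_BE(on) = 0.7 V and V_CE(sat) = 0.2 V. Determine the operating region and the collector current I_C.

saturation; I_C ≈ 1.5 mA

Assume active: I_B = (7.8 − 0.7)/(33 + 101×0.68) = 0.0698 mA, I_C = β·I_B = 6.98 mA.
Then V_CE = 10 − 6.98×5.6 − 7.05×0.68 = -33.9 V < 0.2 V — the active assumption fails.
Re-solve with V_CE = 0.2 V. KCL at the emitter: V_E/R_E = (V_BB−0.7−V_E)/R_B + (V_CC−0.2−V_E)/R_C, giving V_E = 1.17 V.
I_C = (V_CC − 0.2 − V_E)/R_C = (9.8 − 1.17)/5.6 = 1.54 mA.
Check: I_B = (7.1 − 1.17)/33 = 0.18 mA, and β·I_B = 18 mA > I_C, confirming saturation.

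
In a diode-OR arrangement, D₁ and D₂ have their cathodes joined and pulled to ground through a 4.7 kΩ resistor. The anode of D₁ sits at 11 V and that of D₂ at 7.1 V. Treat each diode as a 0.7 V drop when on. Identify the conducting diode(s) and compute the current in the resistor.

Only D₁ conducts; I_R ≈ 2.2 mA

Assume both conduct. Then node N would need to be at both 11−0.7 = 10.3 V and 7.1−0.7 = 6.4 V, which is impossible.
Assume only D₁ conducts: V_N = 11 − 0.7 = 10.3 V, so I_R = 10.3/4.7 = 2.19 mA.
Check D₂: its anode-to-cathode voltage is 7.1 − 10.3 = -3.2 V < 0.7 V, so it is off. The assumption is consistent.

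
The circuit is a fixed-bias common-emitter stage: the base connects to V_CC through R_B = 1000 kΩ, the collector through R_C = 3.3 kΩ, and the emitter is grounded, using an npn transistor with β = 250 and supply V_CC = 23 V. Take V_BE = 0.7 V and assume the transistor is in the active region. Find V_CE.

Base loop: V_CC = I_B·R_B + V_BE, so I_B = (23 − 0.7)/1000 kΩ = 0.0223 mA.
In the active region I_C = β·I_B = 250 × 0.0223 = 5.58 mA.
Collector loop: V_CE = V_CC − I_C·R_C = 23 − 5.58×3.3 = 4.6 V.
Since V_CE = 4.6 V > V_CE(sat) ≈ 0.2 V, the transistor is in the active region as assumed.

V_CE ≈ 4.6 V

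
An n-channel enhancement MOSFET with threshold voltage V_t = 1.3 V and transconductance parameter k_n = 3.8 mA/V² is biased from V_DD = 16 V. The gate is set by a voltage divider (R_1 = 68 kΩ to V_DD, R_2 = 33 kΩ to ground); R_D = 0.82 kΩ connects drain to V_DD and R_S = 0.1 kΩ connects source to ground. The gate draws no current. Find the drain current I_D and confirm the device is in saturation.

I_D ≈ 13 mA

V_G = V_DD·R_2/(R_1+R_2) = 16×33/101 = 5.23 V.
Assume saturation: I_D = (k_n/2)(V_GS − V_t)² with V_GS = V_G − I_D·R_S = 5.23 − 0.1·I_D.
Substituting gives 0.019·I_D² − 2.49·I_D + 29.3 = 0, with roots I_D = 13.1 or 118 mA.
The root I_D = 118 mA gives V_GS = -6.58 V ≤ V_t, so take I_D = 13.1 mA.
Then V_GS = 3.92 V and V_DS = V_DD − I_D(R_D+R_S) = 16 − 13.1×0.92 = 3.99 V.
Saturation requires V_DS ≥ V_GS − V_t = 2.62 V; 3.99 ≥ 2.62 ✓.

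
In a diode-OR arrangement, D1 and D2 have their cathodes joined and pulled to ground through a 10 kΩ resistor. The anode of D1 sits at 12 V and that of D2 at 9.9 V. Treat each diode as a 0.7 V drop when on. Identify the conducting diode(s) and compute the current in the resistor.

Only D1 conducts; I_R ≈ 1.1 mA

Assume both conduct. Then node N would need to be at both 12−0.7 = 11.3 V and 9.9−0.7 = 9.2 V, which is impossible.
Assume only D1 conducts: V_N = 12 − 0.7 = 11.3 V, so I_R = 11.3/10 = 1.13 mA.
Check D2: its anode-to-cathode voltage is 9.9 − 11.3 = -1.4 V < 0.7 V, so it is off. The assumption is consistent.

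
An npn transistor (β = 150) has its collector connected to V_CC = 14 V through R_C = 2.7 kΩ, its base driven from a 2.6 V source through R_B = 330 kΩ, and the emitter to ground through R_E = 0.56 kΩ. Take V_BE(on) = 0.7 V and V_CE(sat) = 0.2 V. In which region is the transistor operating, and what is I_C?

active; I_C ≈ 0.69 mA

Assume active. Base-emitter loop: I_B = (V_BB − V_BE)/(R_B + (β+1)R_E) = (2.6 − 0.7)/(330 + 151×0.56) = 0.00458 mA.
I_C = β·I_B = 150×0.00458 = 0.687 mA.
V_CE = V_CC − I_C·R_C − I_E·R_E = 14 − 0.687×2.7 − 0.692×0.56 = 11.8 V > V_CE(sat), so the active-region assumption holds.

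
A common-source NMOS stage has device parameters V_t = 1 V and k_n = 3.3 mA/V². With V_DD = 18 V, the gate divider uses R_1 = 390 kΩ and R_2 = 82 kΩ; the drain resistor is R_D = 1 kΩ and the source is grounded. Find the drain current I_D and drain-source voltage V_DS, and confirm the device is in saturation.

V_G = V_DD·R_2/(R_1+R_2) = 18×82/472 = 3.13 V. With the source grounded, V_GS = V_G = 3.13 V.
Assume saturation: I_D = (k_n/2)(V_GS − V_t)² = (3.3/2)×(3.13 − 1)² = 1.65×2.13² = 7.47 mA.
V_DS = V_DD − I_D·R_D = 18 − 7.47×1 = 10.5 V.
Saturation requires V_DS ≥ V_GS − V_t = 2.13 V; 10.5 ≥ 2.13 ✓.

I_D ≈ 7.5 mA, V_DS ≈ 11 V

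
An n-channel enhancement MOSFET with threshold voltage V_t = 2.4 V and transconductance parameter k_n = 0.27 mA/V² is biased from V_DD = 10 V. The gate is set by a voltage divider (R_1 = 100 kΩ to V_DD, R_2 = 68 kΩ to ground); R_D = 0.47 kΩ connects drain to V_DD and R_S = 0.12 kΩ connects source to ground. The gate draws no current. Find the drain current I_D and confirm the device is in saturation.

V_G = V_DD·R_2/(R_1+R_2) = 10×68/168 = 4.05 V.
Assume saturation: I_D = (k_n/2)(V_GS − V_t)² with V_GS = V_G − I_D·R_S = 4.05 − 0.12·I_D.
Substituting gives 0.00194·I_D² − 1.05·I_D + 0.366 = 0, with roots I_D = 0.348 or 542 mA.
The root I_D = 542 mA gives V_GS = -60.9 V ≤ V_t, so take I_D = 0.348 mA.
Then V_GS = 4.01 V and V_DS = V_DD − I_D(R_D+R_S) = 10 − 0.348×0.59 = 9.79 V.
Saturation requires V_DS ≥ V_GS − V_t = 1.61 V; 9.79 ≥ 1.61 ✓.

I_D ≈ 0.35 mA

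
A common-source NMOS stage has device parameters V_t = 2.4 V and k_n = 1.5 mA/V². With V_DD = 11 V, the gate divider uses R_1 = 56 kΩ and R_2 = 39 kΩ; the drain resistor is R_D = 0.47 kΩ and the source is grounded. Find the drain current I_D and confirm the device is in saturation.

I_D ≈ 3.4 mA

V_G = V_DD·R_2/(R_1+R_2) = 11×39/95 = 4.52 V. With the source grounded, V_GS = V_G = 4.52 V.
Assume saturation: I_D = (k_n/2)(V_GS − V_t)² = (1.5/2)×(4.52 − 2.4)² = 0.75×2.12² = 3.36 mA.
V_DS = V_DD − I_D·R_D = 11 − 3.36×0.47 = 9.42 V.
Saturation requires V_DS ≥ V_GS − V_t = 2.12 V; 9.42 ≥ 2.12 ✓.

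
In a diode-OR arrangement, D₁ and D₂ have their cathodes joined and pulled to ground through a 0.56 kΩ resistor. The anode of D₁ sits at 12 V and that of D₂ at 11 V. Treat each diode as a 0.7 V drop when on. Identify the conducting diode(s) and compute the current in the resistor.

Only D₁ conducts; I_R ≈ 20 mA

Assume both conduct. Then node N would need to be at both 12−0.7 = 11.3 V and 11−0.7 = 10.3 V, which is impossible.
Assume only D₁ conducts: V_N = 12 − 0.7 = 11.3 V, so I_R = 11.3/0.56 = 20.2 mA.
Check D₂: its anode-to-cathode voltage is 11 − 11.3 = -0.3 V < 0.7 V, so it is off. The assumption is consistent.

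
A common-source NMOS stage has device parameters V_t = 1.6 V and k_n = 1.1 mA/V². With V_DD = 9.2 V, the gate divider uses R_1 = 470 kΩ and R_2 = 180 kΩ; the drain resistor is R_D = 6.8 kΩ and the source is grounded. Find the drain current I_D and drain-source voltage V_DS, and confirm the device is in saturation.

I_D ≈ 0.49 mA, V_DS ≈ 5.8 V

V_G = V_DD·R_2/(R_1+R_2) = 9.2×180/650 = 2.55 V. With the source grounded, V_GS = V_G = 2.55 V.
Assume saturation: I_D = (k_n/2)(V_GS − V_t)² = (1.1/2)×(2.55 − 1.6)² = 0.55×0.948² = 0.494 mA.
V_DS = V_DD − I_D·R_D = 9.2 − 0.494×6.8 = 5.84 V.
Saturation requires V_DS ≥ V_GS − V_t = 0.948 V; 5.84 ≥ 0.948 ✓.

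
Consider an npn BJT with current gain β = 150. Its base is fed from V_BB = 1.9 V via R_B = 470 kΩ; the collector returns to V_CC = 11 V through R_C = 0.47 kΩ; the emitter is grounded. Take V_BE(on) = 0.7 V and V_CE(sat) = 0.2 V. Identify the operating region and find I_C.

Assume active. Base-emitter loop: I_B = (V_BB − V_BE)/R_B = (1.9 − 0.7)/470 = 0.00255 mA.
I_C = β·I_B = 150×0.00255 = 0.383 mA.
V_CE = V_CC − I_C·R_C = 11 − 0.383×0.47 = 10.8 V > V_CE(sat), so the active-region assumption holds.

active; I_C ≈ 0.38 mA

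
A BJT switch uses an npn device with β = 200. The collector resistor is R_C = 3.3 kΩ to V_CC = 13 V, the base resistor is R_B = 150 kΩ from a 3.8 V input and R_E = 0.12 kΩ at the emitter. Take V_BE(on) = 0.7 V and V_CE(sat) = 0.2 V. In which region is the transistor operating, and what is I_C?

active; I_C ≈ 3.6 mA

Assume active. Base-emitter loop: I_B = (V_BB − V_BE)/(R_B + (β+1)R_E) = (3.8 − 0.7)/(150 + 201×0.12) = 0.0178 mA.
I_C = β·I_B = 200×0.0178 = 3.56 mA.
V_CE = V_CC − I_C·R_C − I_E·R_E = 13 − 3.56×3.3 − 3.58×0.12 = 0.82 V > V_CE(sat), so the active-region assumption holds.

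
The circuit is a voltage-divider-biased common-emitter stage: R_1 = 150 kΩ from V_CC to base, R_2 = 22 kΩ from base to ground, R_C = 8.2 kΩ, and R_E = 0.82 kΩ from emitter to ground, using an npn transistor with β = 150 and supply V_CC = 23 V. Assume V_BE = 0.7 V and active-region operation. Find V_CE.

V_CE ≈ 1.8 V

Thevenize the base divider: V_Th = V_CC·R_2/(R_1+R_2) = 23×22/172 = 2.94 V, R_Th = R_1‖R_2 = 19.2 kΩ.
Base-emitter loop: V_Th = I_B·R_Th + V_BE + (β+1)I_B·R_E, so I_B = (2.94 − 0.7) / (19.2 + 151×0.82) = 0.0157 mA.
I_C = β·I_B = 150×0.0157 = 2.35 mA, and I_E = (β+1)I_B = 2.37 mA.
V_CE = V_CC − I_C·R_C − I_E·R_E = 23 − 2.35×8.2 − 2.37×0.82 = 1.78 V.
V_CE = 1.78 V > 0.2 V confirms active-region operation.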